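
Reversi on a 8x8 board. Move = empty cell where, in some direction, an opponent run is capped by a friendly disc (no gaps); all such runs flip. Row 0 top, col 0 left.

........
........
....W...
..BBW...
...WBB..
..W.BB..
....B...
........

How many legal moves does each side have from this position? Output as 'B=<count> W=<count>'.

-- B to move --
(1,3): no bracket -> illegal
(1,4): flips 2 -> legal
(1,5): flips 1 -> legal
(2,3): flips 1 -> legal
(2,5): no bracket -> illegal
(3,5): flips 1 -> legal
(4,1): no bracket -> illegal
(4,2): flips 1 -> legal
(5,1): no bracket -> illegal
(5,3): flips 1 -> legal
(6,1): no bracket -> illegal
(6,2): no bracket -> illegal
(6,3): no bracket -> illegal
B mobility = 6
-- W to move --
(2,1): flips 1 -> legal
(2,2): no bracket -> illegal
(2,3): flips 1 -> legal
(3,1): flips 2 -> legal
(3,5): no bracket -> illegal
(3,6): no bracket -> illegal
(4,1): no bracket -> illegal
(4,2): flips 1 -> legal
(4,6): flips 2 -> legal
(5,3): no bracket -> illegal
(5,6): flips 1 -> legal
(6,3): no bracket -> illegal
(6,5): flips 1 -> legal
(6,6): no bracket -> illegal
(7,3): no bracket -> illegal
(7,4): flips 3 -> legal
(7,5): no bracket -> illegal
W mobility = 8

Answer: B=6 W=8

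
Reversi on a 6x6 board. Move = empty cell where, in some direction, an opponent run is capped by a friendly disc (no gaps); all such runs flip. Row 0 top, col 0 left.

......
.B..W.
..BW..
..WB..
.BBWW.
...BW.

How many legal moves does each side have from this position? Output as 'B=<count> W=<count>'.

-- B to move --
(0,3): no bracket -> illegal
(0,4): no bracket -> illegal
(0,5): flips 3 -> legal
(1,2): no bracket -> illegal
(1,3): flips 1 -> legal
(1,5): no bracket -> illegal
(2,1): no bracket -> illegal
(2,4): flips 1 -> legal
(2,5): no bracket -> illegal
(3,1): flips 1 -> legal
(3,4): no bracket -> illegal
(3,5): flips 1 -> legal
(4,5): flips 2 -> legal
(5,2): no bracket -> illegal
(5,5): flips 2 -> legal
B mobility = 7
-- W to move --
(0,0): flips 3 -> legal
(0,1): no bracket -> illegal
(0,2): no bracket -> illegal
(1,0): no bracket -> illegal
(1,2): flips 1 -> legal
(1,3): no bracket -> illegal
(2,0): no bracket -> illegal
(2,1): flips 1 -> legal
(2,4): no bracket -> illegal
(3,0): no bracket -> illegal
(3,1): no bracket -> illegal
(3,4): flips 1 -> legal
(4,0): flips 2 -> legal
(5,0): flips 1 -> legal
(5,1): no bracket -> illegal
(5,2): flips 2 -> legal
W mobility = 7

Answer: B=7 W=7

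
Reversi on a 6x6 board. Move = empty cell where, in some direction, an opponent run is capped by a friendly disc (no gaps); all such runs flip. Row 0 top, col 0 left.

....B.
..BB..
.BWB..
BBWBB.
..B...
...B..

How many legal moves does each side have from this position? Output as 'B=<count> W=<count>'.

-- B to move --
(1,1): flips 1 -> legal
(4,1): flips 1 -> legal
(4,3): flips 1 -> legal
B mobility = 3
-- W to move --
(0,1): no bracket -> illegal
(0,2): flips 1 -> legal
(0,3): no bracket -> illegal
(0,5): no bracket -> illegal
(1,0): flips 1 -> legal
(1,1): no bracket -> illegal
(1,4): flips 1 -> legal
(1,5): no bracket -> illegal
(2,0): flips 1 -> legal
(2,4): flips 1 -> legal
(2,5): no bracket -> illegal
(3,5): flips 2 -> legal
(4,0): flips 1 -> legal
(4,1): no bracket -> illegal
(4,3): no bracket -> illegal
(4,4): flips 1 -> legal
(4,5): no bracket -> illegal
(5,1): no bracket -> illegal
(5,2): flips 1 -> legal
(5,4): no bracket -> illegal
W mobility = 9

Answer: B=3 W=9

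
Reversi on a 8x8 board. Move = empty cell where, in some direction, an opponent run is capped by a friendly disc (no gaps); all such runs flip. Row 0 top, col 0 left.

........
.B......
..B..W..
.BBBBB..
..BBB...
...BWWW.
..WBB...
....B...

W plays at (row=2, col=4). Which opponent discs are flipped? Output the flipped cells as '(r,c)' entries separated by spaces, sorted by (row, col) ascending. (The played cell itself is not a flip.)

Answer: (3,4) (4,4)

Derivation:
Dir NW: first cell '.' (not opp) -> no flip
Dir N: first cell '.' (not opp) -> no flip
Dir NE: first cell '.' (not opp) -> no flip
Dir W: first cell '.' (not opp) -> no flip
Dir E: first cell 'W' (not opp) -> no flip
Dir SW: opp run (3,3) (4,2), next='.' -> no flip
Dir S: opp run (3,4) (4,4) capped by W -> flip
Dir SE: opp run (3,5), next='.' -> no flip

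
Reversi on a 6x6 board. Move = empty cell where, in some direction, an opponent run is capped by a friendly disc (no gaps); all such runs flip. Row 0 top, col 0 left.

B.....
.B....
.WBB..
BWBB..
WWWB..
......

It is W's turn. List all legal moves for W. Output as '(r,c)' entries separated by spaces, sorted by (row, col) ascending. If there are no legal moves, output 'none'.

(0,1): flips 1 -> legal
(0,2): no bracket -> illegal
(1,0): no bracket -> illegal
(1,2): flips 2 -> legal
(1,3): flips 1 -> legal
(1,4): flips 2 -> legal
(2,0): flips 1 -> legal
(2,4): flips 3 -> legal
(3,4): flips 2 -> legal
(4,4): flips 1 -> legal
(5,2): no bracket -> illegal
(5,3): no bracket -> illegal
(5,4): flips 2 -> legal

Answer: (0,1) (1,2) (1,3) (1,4) (2,0) (2,4) (3,4) (4,4) (5,4)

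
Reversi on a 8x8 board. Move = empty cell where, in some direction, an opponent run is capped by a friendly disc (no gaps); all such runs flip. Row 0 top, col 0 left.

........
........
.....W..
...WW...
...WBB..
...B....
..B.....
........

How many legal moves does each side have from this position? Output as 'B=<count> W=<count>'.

-- B to move --
(1,4): no bracket -> illegal
(1,5): no bracket -> illegal
(1,6): no bracket -> illegal
(2,2): flips 1 -> legal
(2,3): flips 3 -> legal
(2,4): flips 1 -> legal
(2,6): no bracket -> illegal
(3,2): no bracket -> illegal
(3,5): no bracket -> illegal
(3,6): no bracket -> illegal
(4,2): flips 1 -> legal
(5,2): no bracket -> illegal
(5,4): no bracket -> illegal
B mobility = 4
-- W to move --
(3,5): no bracket -> illegal
(3,6): no bracket -> illegal
(4,2): no bracket -> illegal
(4,6): flips 2 -> legal
(5,1): no bracket -> illegal
(5,2): no bracket -> illegal
(5,4): flips 1 -> legal
(5,5): flips 1 -> legal
(5,6): flips 1 -> legal
(6,1): no bracket -> illegal
(6,3): flips 1 -> legal
(6,4): no bracket -> illegal
(7,1): no bracket -> illegal
(7,2): no bracket -> illegal
(7,3): no bracket -> illegal
W mobility = 5

Answer: B=4 W=5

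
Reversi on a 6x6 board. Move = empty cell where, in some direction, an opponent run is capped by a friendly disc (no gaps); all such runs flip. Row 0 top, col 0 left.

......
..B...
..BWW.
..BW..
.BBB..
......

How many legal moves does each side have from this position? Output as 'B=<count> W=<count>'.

-- B to move --
(1,3): flips 2 -> legal
(1,4): flips 1 -> legal
(1,5): flips 2 -> legal
(2,5): flips 2 -> legal
(3,4): flips 2 -> legal
(3,5): no bracket -> illegal
(4,4): flips 1 -> legal
B mobility = 6
-- W to move --
(0,1): flips 1 -> legal
(0,2): no bracket -> illegal
(0,3): no bracket -> illegal
(1,1): flips 1 -> legal
(1,3): no bracket -> illegal
(2,1): flips 1 -> legal
(3,0): no bracket -> illegal
(3,1): flips 1 -> legal
(3,4): no bracket -> illegal
(4,0): no bracket -> illegal
(4,4): no bracket -> illegal
(5,0): flips 2 -> legal
(5,1): flips 1 -> legal
(5,2): no bracket -> illegal
(5,3): flips 1 -> legal
(5,4): no bracket -> illegal
W mobility = 7

Answer: B=6 W=7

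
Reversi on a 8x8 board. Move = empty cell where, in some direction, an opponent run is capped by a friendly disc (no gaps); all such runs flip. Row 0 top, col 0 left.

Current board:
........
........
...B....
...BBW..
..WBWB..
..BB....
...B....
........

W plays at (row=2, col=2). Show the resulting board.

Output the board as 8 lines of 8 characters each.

Place W at (2,2); scan 8 dirs for brackets.
Dir NW: first cell '.' (not opp) -> no flip
Dir N: first cell '.' (not opp) -> no flip
Dir NE: first cell '.' (not opp) -> no flip
Dir W: first cell '.' (not opp) -> no flip
Dir E: opp run (2,3), next='.' -> no flip
Dir SW: first cell '.' (not opp) -> no flip
Dir S: first cell '.' (not opp) -> no flip
Dir SE: opp run (3,3) capped by W -> flip
All flips: (3,3)

Answer: ........
........
..WB....
...WBW..
..WBWB..
..BB....
...B....
........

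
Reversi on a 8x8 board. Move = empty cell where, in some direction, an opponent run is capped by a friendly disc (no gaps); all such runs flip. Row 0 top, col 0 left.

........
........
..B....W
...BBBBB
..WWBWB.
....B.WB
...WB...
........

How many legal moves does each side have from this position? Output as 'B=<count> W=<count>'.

Answer: B=11 W=6

Derivation:
-- B to move --
(1,6): no bracket -> illegal
(1,7): flips 1 -> legal
(2,6): no bracket -> illegal
(3,1): no bracket -> illegal
(3,2): flips 1 -> legal
(4,1): flips 2 -> legal
(4,7): no bracket -> illegal
(5,1): flips 1 -> legal
(5,2): flips 1 -> legal
(5,3): flips 1 -> legal
(5,5): flips 2 -> legal
(6,2): flips 1 -> legal
(6,5): no bracket -> illegal
(6,6): flips 1 -> legal
(6,7): flips 2 -> legal
(7,2): flips 1 -> legal
(7,3): no bracket -> illegal
(7,4): no bracket -> illegal
B mobility = 11
-- W to move --
(1,1): no bracket -> illegal
(1,2): no bracket -> illegal
(1,3): no bracket -> illegal
(2,1): no bracket -> illegal
(2,3): flips 2 -> legal
(2,4): flips 1 -> legal
(2,5): flips 2 -> legal
(2,6): flips 2 -> legal
(3,1): no bracket -> illegal
(3,2): no bracket -> illegal
(4,7): flips 2 -> legal
(5,3): no bracket -> illegal
(5,5): no bracket -> illegal
(6,5): flips 2 -> legal
(6,6): no bracket -> illegal
(6,7): no bracket -> illegal
(7,3): no bracket -> illegal
(7,4): no bracket -> illegal
(7,5): no bracket -> illegal
W mobility = 6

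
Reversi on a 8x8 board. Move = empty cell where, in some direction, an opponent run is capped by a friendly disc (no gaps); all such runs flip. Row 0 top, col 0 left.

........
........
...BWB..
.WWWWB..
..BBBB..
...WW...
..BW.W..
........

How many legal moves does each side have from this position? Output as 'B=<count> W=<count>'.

Answer: B=12 W=14

Derivation:
-- B to move --
(1,3): flips 1 -> legal
(1,4): flips 2 -> legal
(1,5): flips 2 -> legal
(2,0): flips 1 -> legal
(2,1): flips 1 -> legal
(2,2): flips 2 -> legal
(3,0): flips 4 -> legal
(4,0): no bracket -> illegal
(4,1): flips 1 -> legal
(5,2): no bracket -> illegal
(5,5): no bracket -> illegal
(5,6): no bracket -> illegal
(6,4): flips 3 -> legal
(6,6): no bracket -> illegal
(7,2): flips 2 -> legal
(7,3): flips 2 -> legal
(7,4): no bracket -> illegal
(7,5): no bracket -> illegal
(7,6): flips 2 -> legal
B mobility = 12
-- W to move --
(1,2): flips 1 -> legal
(1,3): flips 1 -> legal
(1,4): flips 1 -> legal
(1,5): no bracket -> illegal
(1,6): flips 1 -> legal
(2,2): flips 1 -> legal
(2,6): flips 3 -> legal
(3,6): flips 2 -> legal
(4,1): no bracket -> illegal
(4,6): flips 1 -> legal
(5,1): flips 1 -> legal
(5,2): flips 2 -> legal
(5,5): flips 1 -> legal
(5,6): flips 1 -> legal
(6,1): flips 1 -> legal
(7,1): flips 1 -> legal
(7,2): no bracket -> illegal
(7,3): no bracket -> illegal
W mobility = 14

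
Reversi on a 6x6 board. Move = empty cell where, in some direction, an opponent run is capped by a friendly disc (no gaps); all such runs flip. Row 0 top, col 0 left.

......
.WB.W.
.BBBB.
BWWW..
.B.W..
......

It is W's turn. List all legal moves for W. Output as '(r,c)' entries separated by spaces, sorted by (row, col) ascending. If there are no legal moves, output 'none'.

(0,1): no bracket -> illegal
(0,2): flips 2 -> legal
(0,3): no bracket -> illegal
(1,0): flips 1 -> legal
(1,3): flips 3 -> legal
(1,5): flips 1 -> legal
(2,0): no bracket -> illegal
(2,5): no bracket -> illegal
(3,4): flips 1 -> legal
(3,5): no bracket -> illegal
(4,0): no bracket -> illegal
(4,2): no bracket -> illegal
(5,0): flips 1 -> legal
(5,1): flips 1 -> legal
(5,2): no bracket -> illegal

Answer: (0,2) (1,0) (1,3) (1,5) (3,4) (5,0) (5,1)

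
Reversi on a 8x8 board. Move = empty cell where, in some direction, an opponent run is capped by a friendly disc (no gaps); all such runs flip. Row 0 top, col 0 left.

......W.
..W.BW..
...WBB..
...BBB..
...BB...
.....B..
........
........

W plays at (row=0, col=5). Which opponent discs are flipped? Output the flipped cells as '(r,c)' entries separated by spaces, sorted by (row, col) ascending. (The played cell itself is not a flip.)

Dir NW: edge -> no flip
Dir N: edge -> no flip
Dir NE: edge -> no flip
Dir W: first cell '.' (not opp) -> no flip
Dir E: first cell 'W' (not opp) -> no flip
Dir SW: opp run (1,4) capped by W -> flip
Dir S: first cell 'W' (not opp) -> no flip
Dir SE: first cell '.' (not opp) -> no flip

Answer: (1,4)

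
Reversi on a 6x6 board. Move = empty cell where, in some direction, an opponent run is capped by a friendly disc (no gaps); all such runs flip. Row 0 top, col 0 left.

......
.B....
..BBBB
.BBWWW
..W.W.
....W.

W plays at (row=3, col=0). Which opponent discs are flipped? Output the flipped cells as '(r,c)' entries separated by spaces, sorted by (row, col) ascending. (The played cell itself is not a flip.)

Answer: (3,1) (3,2)

Derivation:
Dir NW: edge -> no flip
Dir N: first cell '.' (not opp) -> no flip
Dir NE: first cell '.' (not opp) -> no flip
Dir W: edge -> no flip
Dir E: opp run (3,1) (3,2) capped by W -> flip
Dir SW: edge -> no flip
Dir S: first cell '.' (not opp) -> no flip
Dir SE: first cell '.' (not opp) -> no flip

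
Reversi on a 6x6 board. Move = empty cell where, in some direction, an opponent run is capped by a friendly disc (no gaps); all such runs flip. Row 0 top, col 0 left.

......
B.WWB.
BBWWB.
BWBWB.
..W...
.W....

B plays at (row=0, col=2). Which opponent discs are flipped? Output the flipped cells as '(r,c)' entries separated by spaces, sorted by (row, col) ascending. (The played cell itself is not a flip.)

Dir NW: edge -> no flip
Dir N: edge -> no flip
Dir NE: edge -> no flip
Dir W: first cell '.' (not opp) -> no flip
Dir E: first cell '.' (not opp) -> no flip
Dir SW: first cell '.' (not opp) -> no flip
Dir S: opp run (1,2) (2,2) capped by B -> flip
Dir SE: opp run (1,3) capped by B -> flip

Answer: (1,2) (1,3) (2,2)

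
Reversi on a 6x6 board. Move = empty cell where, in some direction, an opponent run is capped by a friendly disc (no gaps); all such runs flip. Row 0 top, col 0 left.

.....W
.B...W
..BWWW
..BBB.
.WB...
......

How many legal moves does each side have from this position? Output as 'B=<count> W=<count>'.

-- B to move --
(0,4): no bracket -> illegal
(1,2): flips 1 -> legal
(1,3): flips 1 -> legal
(1,4): flips 2 -> legal
(3,0): no bracket -> illegal
(3,1): no bracket -> illegal
(3,5): no bracket -> illegal
(4,0): flips 1 -> legal
(5,0): flips 1 -> legal
(5,1): no bracket -> illegal
(5,2): no bracket -> illegal
B mobility = 5
-- W to move --
(0,0): no bracket -> illegal
(0,1): no bracket -> illegal
(0,2): no bracket -> illegal
(1,0): no bracket -> illegal
(1,2): no bracket -> illegal
(1,3): no bracket -> illegal
(2,0): no bracket -> illegal
(2,1): flips 1 -> legal
(3,1): no bracket -> illegal
(3,5): no bracket -> illegal
(4,3): flips 3 -> legal
(4,4): flips 1 -> legal
(4,5): flips 1 -> legal
(5,1): flips 2 -> legal
(5,2): no bracket -> illegal
(5,3): no bracket -> illegal
W mobility = 5

Answer: B=5 W=5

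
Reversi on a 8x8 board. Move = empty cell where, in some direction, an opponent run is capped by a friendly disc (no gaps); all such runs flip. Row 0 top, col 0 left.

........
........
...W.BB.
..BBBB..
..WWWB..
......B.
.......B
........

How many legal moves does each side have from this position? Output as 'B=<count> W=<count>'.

-- B to move --
(1,2): flips 1 -> legal
(1,3): flips 1 -> legal
(1,4): flips 1 -> legal
(2,2): no bracket -> illegal
(2,4): no bracket -> illegal
(3,1): no bracket -> illegal
(4,1): flips 3 -> legal
(5,1): flips 1 -> legal
(5,2): flips 2 -> legal
(5,3): flips 2 -> legal
(5,4): flips 2 -> legal
(5,5): flips 1 -> legal
B mobility = 9
-- W to move --
(1,4): no bracket -> illegal
(1,5): no bracket -> illegal
(1,6): flips 2 -> legal
(1,7): flips 2 -> legal
(2,1): flips 1 -> legal
(2,2): flips 2 -> legal
(2,4): flips 2 -> legal
(2,7): no bracket -> illegal
(3,1): no bracket -> illegal
(3,6): no bracket -> illegal
(3,7): no bracket -> illegal
(4,1): flips 1 -> legal
(4,6): flips 1 -> legal
(4,7): no bracket -> illegal
(5,4): no bracket -> illegal
(5,5): no bracket -> illegal
(5,7): no bracket -> illegal
(6,5): no bracket -> illegal
(6,6): no bracket -> illegal
(7,6): no bracket -> illegal
(7,7): no bracket -> illegal
W mobility = 7

Answer: B=9 W=7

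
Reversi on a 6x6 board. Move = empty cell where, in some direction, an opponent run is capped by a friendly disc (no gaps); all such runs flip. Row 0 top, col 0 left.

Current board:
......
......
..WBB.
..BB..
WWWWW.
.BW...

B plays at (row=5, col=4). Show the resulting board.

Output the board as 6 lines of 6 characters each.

Answer: ......
......
..WBB.
..BB..
WWWBW.
.BW.B.

Derivation:
Place B at (5,4); scan 8 dirs for brackets.
Dir NW: opp run (4,3) capped by B -> flip
Dir N: opp run (4,4), next='.' -> no flip
Dir NE: first cell '.' (not opp) -> no flip
Dir W: first cell '.' (not opp) -> no flip
Dir E: first cell '.' (not opp) -> no flip
Dir SW: edge -> no flip
Dir S: edge -> no flip
Dir SE: edge -> no flip
All flips: (4,3)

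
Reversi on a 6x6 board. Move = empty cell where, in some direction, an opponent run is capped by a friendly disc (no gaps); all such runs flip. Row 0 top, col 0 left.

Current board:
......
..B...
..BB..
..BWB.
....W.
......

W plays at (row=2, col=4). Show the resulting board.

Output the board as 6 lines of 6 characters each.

Answer: ......
..B...
..BBW.
..BWW.
....W.
......

Derivation:
Place W at (2,4); scan 8 dirs for brackets.
Dir NW: first cell '.' (not opp) -> no flip
Dir N: first cell '.' (not opp) -> no flip
Dir NE: first cell '.' (not opp) -> no flip
Dir W: opp run (2,3) (2,2), next='.' -> no flip
Dir E: first cell '.' (not opp) -> no flip
Dir SW: first cell 'W' (not opp) -> no flip
Dir S: opp run (3,4) capped by W -> flip
Dir SE: first cell '.' (not opp) -> no flip
All flips: (3,4)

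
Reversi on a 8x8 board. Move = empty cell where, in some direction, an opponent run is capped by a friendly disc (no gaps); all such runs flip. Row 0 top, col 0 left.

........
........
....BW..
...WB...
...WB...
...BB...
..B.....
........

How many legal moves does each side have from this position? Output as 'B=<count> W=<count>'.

-- B to move --
(1,4): no bracket -> illegal
(1,5): no bracket -> illegal
(1,6): flips 1 -> legal
(2,2): flips 1 -> legal
(2,3): flips 2 -> legal
(2,6): flips 1 -> legal
(3,2): flips 2 -> legal
(3,5): no bracket -> illegal
(3,6): no bracket -> illegal
(4,2): flips 2 -> legal
(5,2): flips 1 -> legal
B mobility = 7
-- W to move --
(1,3): no bracket -> illegal
(1,4): no bracket -> illegal
(1,5): flips 1 -> legal
(2,3): flips 1 -> legal
(3,5): flips 1 -> legal
(4,2): no bracket -> illegal
(4,5): flips 1 -> legal
(5,1): no bracket -> illegal
(5,2): no bracket -> illegal
(5,5): flips 1 -> legal
(6,1): no bracket -> illegal
(6,3): flips 1 -> legal
(6,4): no bracket -> illegal
(6,5): flips 1 -> legal
(7,1): no bracket -> illegal
(7,2): no bracket -> illegal
(7,3): no bracket -> illegal
W mobility = 7

Answer: B=7 W=7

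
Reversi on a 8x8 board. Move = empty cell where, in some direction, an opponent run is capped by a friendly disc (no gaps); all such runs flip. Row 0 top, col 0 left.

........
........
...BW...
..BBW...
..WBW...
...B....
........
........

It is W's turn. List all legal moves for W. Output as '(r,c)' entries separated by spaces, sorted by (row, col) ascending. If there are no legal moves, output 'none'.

(1,2): flips 1 -> legal
(1,3): no bracket -> illegal
(1,4): no bracket -> illegal
(2,1): no bracket -> illegal
(2,2): flips 3 -> legal
(3,1): flips 2 -> legal
(4,1): no bracket -> illegal
(5,2): flips 1 -> legal
(5,4): no bracket -> illegal
(6,2): flips 1 -> legal
(6,3): no bracket -> illegal
(6,4): flips 1 -> legal

Answer: (1,2) (2,2) (3,1) (5,2) (6,2) (6,4)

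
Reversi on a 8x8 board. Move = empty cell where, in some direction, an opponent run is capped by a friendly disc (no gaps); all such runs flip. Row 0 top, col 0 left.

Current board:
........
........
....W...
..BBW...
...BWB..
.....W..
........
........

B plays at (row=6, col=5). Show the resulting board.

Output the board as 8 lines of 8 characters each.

Answer: ........
........
....W...
..BBW...
...BWB..
.....B..
.....B..
........

Derivation:
Place B at (6,5); scan 8 dirs for brackets.
Dir NW: first cell '.' (not opp) -> no flip
Dir N: opp run (5,5) capped by B -> flip
Dir NE: first cell '.' (not opp) -> no flip
Dir W: first cell '.' (not opp) -> no flip
Dir E: first cell '.' (not opp) -> no flip
Dir SW: first cell '.' (not opp) -> no flip
Dir S: first cell '.' (not opp) -> no flip
Dir SE: first cell '.' (not opp) -> no flip
All flips: (5,5)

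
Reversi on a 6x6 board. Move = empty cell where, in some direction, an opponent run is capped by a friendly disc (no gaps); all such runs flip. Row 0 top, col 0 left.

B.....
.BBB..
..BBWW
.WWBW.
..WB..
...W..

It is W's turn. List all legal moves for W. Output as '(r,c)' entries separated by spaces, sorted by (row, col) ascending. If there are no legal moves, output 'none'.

Answer: (0,1) (0,2) (0,3) (0,4) (1,4) (2,1) (4,4) (5,2) (5,4)

Derivation:
(0,1): flips 2 -> legal
(0,2): flips 3 -> legal
(0,3): flips 4 -> legal
(0,4): flips 2 -> legal
(1,0): no bracket -> illegal
(1,4): flips 1 -> legal
(2,0): no bracket -> illegal
(2,1): flips 2 -> legal
(4,4): flips 1 -> legal
(5,2): flips 1 -> legal
(5,4): flips 1 -> legal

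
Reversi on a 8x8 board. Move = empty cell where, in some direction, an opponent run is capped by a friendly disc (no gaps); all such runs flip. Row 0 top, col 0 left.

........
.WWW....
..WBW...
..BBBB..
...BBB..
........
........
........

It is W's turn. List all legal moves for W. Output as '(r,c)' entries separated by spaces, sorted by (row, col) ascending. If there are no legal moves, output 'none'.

(1,4): no bracket -> illegal
(2,1): no bracket -> illegal
(2,5): no bracket -> illegal
(2,6): no bracket -> illegal
(3,1): no bracket -> illegal
(3,6): no bracket -> illegal
(4,1): no bracket -> illegal
(4,2): flips 2 -> legal
(4,6): flips 1 -> legal
(5,2): no bracket -> illegal
(5,3): flips 3 -> legal
(5,4): flips 2 -> legal
(5,5): flips 2 -> legal
(5,6): flips 3 -> legal

Answer: (4,2) (4,6) (5,3) (5,4) (5,5) (5,6)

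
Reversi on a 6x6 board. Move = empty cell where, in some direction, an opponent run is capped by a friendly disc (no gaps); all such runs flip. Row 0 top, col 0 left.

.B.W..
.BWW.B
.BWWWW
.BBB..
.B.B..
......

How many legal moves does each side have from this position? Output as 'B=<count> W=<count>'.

-- B to move --
(0,2): flips 2 -> legal
(0,4): flips 2 -> legal
(1,4): flips 3 -> legal
(3,4): flips 2 -> legal
(3,5): flips 1 -> legal
B mobility = 5
-- W to move --
(0,0): flips 1 -> legal
(0,2): no bracket -> illegal
(0,4): no bracket -> illegal
(0,5): flips 1 -> legal
(1,0): flips 1 -> legal
(1,4): no bracket -> illegal
(2,0): flips 1 -> legal
(3,0): flips 1 -> legal
(3,4): no bracket -> illegal
(4,0): flips 1 -> legal
(4,2): flips 2 -> legal
(4,4): flips 1 -> legal
(5,0): flips 2 -> legal
(5,1): no bracket -> illegal
(5,2): no bracket -> illegal
(5,3): flips 2 -> legal
(5,4): no bracket -> illegal
W mobility = 10

Answer: B=5 W=10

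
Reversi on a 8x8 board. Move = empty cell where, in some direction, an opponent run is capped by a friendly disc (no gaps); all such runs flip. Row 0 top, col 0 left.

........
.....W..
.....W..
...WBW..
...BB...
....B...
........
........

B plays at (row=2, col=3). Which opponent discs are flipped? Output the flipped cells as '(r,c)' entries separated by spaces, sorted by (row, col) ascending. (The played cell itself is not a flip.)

Dir NW: first cell '.' (not opp) -> no flip
Dir N: first cell '.' (not opp) -> no flip
Dir NE: first cell '.' (not opp) -> no flip
Dir W: first cell '.' (not opp) -> no flip
Dir E: first cell '.' (not opp) -> no flip
Dir SW: first cell '.' (not opp) -> no flip
Dir S: opp run (3,3) capped by B -> flip
Dir SE: first cell 'B' (not opp) -> no flip

Answer: (3,3)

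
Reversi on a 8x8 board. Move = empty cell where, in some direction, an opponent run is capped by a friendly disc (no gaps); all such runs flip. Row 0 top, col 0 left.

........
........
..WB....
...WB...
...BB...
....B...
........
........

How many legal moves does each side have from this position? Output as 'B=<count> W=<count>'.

-- B to move --
(1,1): flips 2 -> legal
(1,2): no bracket -> illegal
(1,3): no bracket -> illegal
(2,1): flips 1 -> legal
(2,4): no bracket -> illegal
(3,1): no bracket -> illegal
(3,2): flips 1 -> legal
(4,2): no bracket -> illegal
B mobility = 3
-- W to move --
(1,2): no bracket -> illegal
(1,3): flips 1 -> legal
(1,4): no bracket -> illegal
(2,4): flips 1 -> legal
(2,5): no bracket -> illegal
(3,2): no bracket -> illegal
(3,5): flips 1 -> legal
(4,2): no bracket -> illegal
(4,5): no bracket -> illegal
(5,2): no bracket -> illegal
(5,3): flips 1 -> legal
(5,5): flips 1 -> legal
(6,3): no bracket -> illegal
(6,4): no bracket -> illegal
(6,5): no bracket -> illegal
W mobility = 5

Answer: B=3 W=5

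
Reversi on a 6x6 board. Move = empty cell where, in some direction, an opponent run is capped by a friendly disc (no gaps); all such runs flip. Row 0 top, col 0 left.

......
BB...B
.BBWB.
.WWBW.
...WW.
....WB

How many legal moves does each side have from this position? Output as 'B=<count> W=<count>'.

-- B to move --
(1,2): no bracket -> illegal
(1,3): flips 1 -> legal
(1,4): no bracket -> illegal
(2,0): no bracket -> illegal
(2,5): no bracket -> illegal
(3,0): flips 2 -> legal
(3,5): flips 1 -> legal
(4,0): flips 1 -> legal
(4,1): flips 1 -> legal
(4,2): flips 1 -> legal
(4,5): no bracket -> illegal
(5,2): no bracket -> illegal
(5,3): flips 2 -> legal
B mobility = 7
-- W to move --
(0,0): flips 3 -> legal
(0,1): flips 2 -> legal
(0,2): no bracket -> illegal
(0,4): no bracket -> illegal
(0,5): no bracket -> illegal
(1,2): flips 1 -> legal
(1,3): flips 1 -> legal
(1,4): flips 1 -> legal
(2,0): flips 2 -> legal
(2,5): flips 1 -> legal
(3,0): no bracket -> illegal
(3,5): no bracket -> illegal
(4,2): no bracket -> illegal
(4,5): no bracket -> illegal
W mobility = 7

Answer: B=7 W=7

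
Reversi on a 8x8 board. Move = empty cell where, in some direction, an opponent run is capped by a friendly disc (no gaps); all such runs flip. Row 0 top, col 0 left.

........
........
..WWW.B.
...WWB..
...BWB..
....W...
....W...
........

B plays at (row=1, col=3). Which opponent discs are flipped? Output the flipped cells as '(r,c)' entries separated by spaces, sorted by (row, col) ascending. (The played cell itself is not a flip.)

Dir NW: first cell '.' (not opp) -> no flip
Dir N: first cell '.' (not opp) -> no flip
Dir NE: first cell '.' (not opp) -> no flip
Dir W: first cell '.' (not opp) -> no flip
Dir E: first cell '.' (not opp) -> no flip
Dir SW: opp run (2,2), next='.' -> no flip
Dir S: opp run (2,3) (3,3) capped by B -> flip
Dir SE: opp run (2,4) capped by B -> flip

Answer: (2,3) (2,4) (3,3)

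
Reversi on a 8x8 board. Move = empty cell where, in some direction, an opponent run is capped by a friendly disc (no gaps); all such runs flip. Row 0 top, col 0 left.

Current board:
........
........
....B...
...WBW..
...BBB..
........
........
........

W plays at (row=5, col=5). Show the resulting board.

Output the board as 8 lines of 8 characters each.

Place W at (5,5); scan 8 dirs for brackets.
Dir NW: opp run (4,4) capped by W -> flip
Dir N: opp run (4,5) capped by W -> flip
Dir NE: first cell '.' (not opp) -> no flip
Dir W: first cell '.' (not opp) -> no flip
Dir E: first cell '.' (not opp) -> no flip
Dir SW: first cell '.' (not opp) -> no flip
Dir S: first cell '.' (not opp) -> no flip
Dir SE: first cell '.' (not opp) -> no flip
All flips: (4,4) (4,5)

Answer: ........
........
....B...
...WBW..
...BWW..
.....W..
........
........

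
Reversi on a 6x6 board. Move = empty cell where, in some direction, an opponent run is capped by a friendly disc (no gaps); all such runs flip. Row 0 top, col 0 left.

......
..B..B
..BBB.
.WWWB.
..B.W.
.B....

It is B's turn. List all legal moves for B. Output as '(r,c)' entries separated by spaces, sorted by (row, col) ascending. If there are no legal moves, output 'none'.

(2,0): flips 1 -> legal
(2,1): no bracket -> illegal
(3,0): flips 3 -> legal
(3,5): no bracket -> illegal
(4,0): flips 1 -> legal
(4,1): flips 1 -> legal
(4,3): flips 1 -> legal
(4,5): no bracket -> illegal
(5,3): no bracket -> illegal
(5,4): flips 1 -> legal
(5,5): flips 2 -> legal

Answer: (2,0) (3,0) (4,0) (4,1) (4,3) (5,4) (5,5)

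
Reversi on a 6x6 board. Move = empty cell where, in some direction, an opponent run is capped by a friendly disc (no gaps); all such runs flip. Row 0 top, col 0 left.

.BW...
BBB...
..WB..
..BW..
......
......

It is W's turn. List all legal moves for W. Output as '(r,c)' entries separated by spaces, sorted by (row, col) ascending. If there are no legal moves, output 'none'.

(0,0): flips 2 -> legal
(0,3): no bracket -> illegal
(1,3): flips 1 -> legal
(1,4): no bracket -> illegal
(2,0): flips 1 -> legal
(2,1): no bracket -> illegal
(2,4): flips 1 -> legal
(3,1): flips 1 -> legal
(3,4): no bracket -> illegal
(4,1): no bracket -> illegal
(4,2): flips 1 -> legal
(4,3): no bracket -> illegal

Answer: (0,0) (1,3) (2,0) (2,4) (3,1) (4,2)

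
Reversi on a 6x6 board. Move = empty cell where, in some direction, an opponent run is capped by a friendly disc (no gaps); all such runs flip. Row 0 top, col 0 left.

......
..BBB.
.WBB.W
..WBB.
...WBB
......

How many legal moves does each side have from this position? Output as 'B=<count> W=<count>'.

Answer: B=7 W=5

Derivation:
-- B to move --
(1,0): no bracket -> illegal
(1,1): no bracket -> illegal
(1,5): no bracket -> illegal
(2,0): flips 1 -> legal
(2,4): no bracket -> illegal
(3,0): flips 1 -> legal
(3,1): flips 1 -> legal
(3,5): no bracket -> illegal
(4,1): flips 1 -> legal
(4,2): flips 2 -> legal
(5,2): flips 1 -> legal
(5,3): flips 1 -> legal
(5,4): no bracket -> illegal
B mobility = 7
-- W to move --
(0,1): no bracket -> illegal
(0,2): flips 2 -> legal
(0,3): flips 5 -> legal
(0,4): no bracket -> illegal
(0,5): flips 2 -> legal
(1,1): no bracket -> illegal
(1,5): no bracket -> illegal
(2,4): flips 2 -> legal
(3,1): no bracket -> illegal
(3,5): flips 2 -> legal
(4,2): no bracket -> illegal
(5,3): no bracket -> illegal
(5,4): no bracket -> illegal
(5,5): no bracket -> illegal
W mobility = 5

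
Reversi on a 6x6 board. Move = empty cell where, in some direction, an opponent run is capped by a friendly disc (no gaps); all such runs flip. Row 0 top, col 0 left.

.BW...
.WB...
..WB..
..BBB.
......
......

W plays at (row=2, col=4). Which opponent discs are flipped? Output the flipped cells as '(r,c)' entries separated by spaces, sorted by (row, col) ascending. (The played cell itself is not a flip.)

Dir NW: first cell '.' (not opp) -> no flip
Dir N: first cell '.' (not opp) -> no flip
Dir NE: first cell '.' (not opp) -> no flip
Dir W: opp run (2,3) capped by W -> flip
Dir E: first cell '.' (not opp) -> no flip
Dir SW: opp run (3,3), next='.' -> no flip
Dir S: opp run (3,4), next='.' -> no flip
Dir SE: first cell '.' (not opp) -> no flip

Answer: (2,3)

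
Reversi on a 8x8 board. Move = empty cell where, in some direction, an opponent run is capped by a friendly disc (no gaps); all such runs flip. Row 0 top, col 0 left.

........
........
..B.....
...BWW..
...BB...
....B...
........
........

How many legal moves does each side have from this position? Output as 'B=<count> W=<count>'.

-- B to move --
(2,3): no bracket -> illegal
(2,4): flips 1 -> legal
(2,5): flips 1 -> legal
(2,6): flips 1 -> legal
(3,6): flips 2 -> legal
(4,5): no bracket -> illegal
(4,6): no bracket -> illegal
B mobility = 4
-- W to move --
(1,1): no bracket -> illegal
(1,2): no bracket -> illegal
(1,3): no bracket -> illegal
(2,1): no bracket -> illegal
(2,3): no bracket -> illegal
(2,4): no bracket -> illegal
(3,1): no bracket -> illegal
(3,2): flips 1 -> legal
(4,2): no bracket -> illegal
(4,5): no bracket -> illegal
(5,2): flips 1 -> legal
(5,3): flips 1 -> legal
(5,5): no bracket -> illegal
(6,3): no bracket -> illegal
(6,4): flips 2 -> legal
(6,5): no bracket -> illegal
W mobility = 4

Answer: B=4 W=4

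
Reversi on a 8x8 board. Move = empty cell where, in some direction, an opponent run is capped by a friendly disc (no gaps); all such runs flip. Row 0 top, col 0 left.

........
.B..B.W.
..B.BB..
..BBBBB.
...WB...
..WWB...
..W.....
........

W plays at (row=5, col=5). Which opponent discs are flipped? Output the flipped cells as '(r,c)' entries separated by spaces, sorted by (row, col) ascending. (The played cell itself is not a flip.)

Dir NW: opp run (4,4) (3,3) (2,2) (1,1), next='.' -> no flip
Dir N: first cell '.' (not opp) -> no flip
Dir NE: first cell '.' (not opp) -> no flip
Dir W: opp run (5,4) capped by W -> flip
Dir E: first cell '.' (not opp) -> no flip
Dir SW: first cell '.' (not opp) -> no flip
Dir S: first cell '.' (not opp) -> no flip
Dir SE: first cell '.' (not opp) -> no flip

Answer: (5,4)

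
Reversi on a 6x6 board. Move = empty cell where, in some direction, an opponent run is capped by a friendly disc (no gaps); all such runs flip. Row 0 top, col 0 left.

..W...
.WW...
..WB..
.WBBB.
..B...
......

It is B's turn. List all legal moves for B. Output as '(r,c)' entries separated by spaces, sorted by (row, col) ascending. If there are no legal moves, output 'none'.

Answer: (0,0) (0,1) (2,0) (2,1) (3,0)

Derivation:
(0,0): flips 2 -> legal
(0,1): flips 1 -> legal
(0,3): no bracket -> illegal
(1,0): no bracket -> illegal
(1,3): no bracket -> illegal
(2,0): flips 1 -> legal
(2,1): flips 1 -> legal
(3,0): flips 1 -> legal
(4,0): no bracket -> illegal
(4,1): no bracket -> illegal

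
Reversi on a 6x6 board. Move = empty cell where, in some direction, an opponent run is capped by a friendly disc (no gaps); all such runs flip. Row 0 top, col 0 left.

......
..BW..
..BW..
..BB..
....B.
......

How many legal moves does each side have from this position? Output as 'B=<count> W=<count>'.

-- B to move --
(0,2): no bracket -> illegal
(0,3): flips 2 -> legal
(0,4): flips 1 -> legal
(1,4): flips 2 -> legal
(2,4): flips 1 -> legal
(3,4): flips 1 -> legal
B mobility = 5
-- W to move --
(0,1): flips 1 -> legal
(0,2): no bracket -> illegal
(0,3): no bracket -> illegal
(1,1): flips 1 -> legal
(2,1): flips 1 -> legal
(2,4): no bracket -> illegal
(3,1): flips 1 -> legal
(3,4): no bracket -> illegal
(3,5): no bracket -> illegal
(4,1): flips 1 -> legal
(4,2): no bracket -> illegal
(4,3): flips 1 -> legal
(4,5): no bracket -> illegal
(5,3): no bracket -> illegal
(5,4): no bracket -> illegal
(5,5): no bracket -> illegal
W mobility = 6

Answer: B=5 W=6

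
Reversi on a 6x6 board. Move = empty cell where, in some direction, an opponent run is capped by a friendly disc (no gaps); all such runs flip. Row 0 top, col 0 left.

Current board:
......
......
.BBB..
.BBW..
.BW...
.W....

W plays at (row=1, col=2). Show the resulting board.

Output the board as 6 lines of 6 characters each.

Place W at (1,2); scan 8 dirs for brackets.
Dir NW: first cell '.' (not opp) -> no flip
Dir N: first cell '.' (not opp) -> no flip
Dir NE: first cell '.' (not opp) -> no flip
Dir W: first cell '.' (not opp) -> no flip
Dir E: first cell '.' (not opp) -> no flip
Dir SW: opp run (2,1), next='.' -> no flip
Dir S: opp run (2,2) (3,2) capped by W -> flip
Dir SE: opp run (2,3), next='.' -> no flip
All flips: (2,2) (3,2)

Answer: ......
..W...
.BWB..
.BWW..
.BW...
.W....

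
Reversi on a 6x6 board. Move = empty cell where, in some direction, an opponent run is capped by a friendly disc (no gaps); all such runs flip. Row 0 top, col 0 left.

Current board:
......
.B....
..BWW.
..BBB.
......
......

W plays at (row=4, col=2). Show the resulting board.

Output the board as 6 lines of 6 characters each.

Answer: ......
.B....
..BWW.
..BWB.
..W...
......

Derivation:
Place W at (4,2); scan 8 dirs for brackets.
Dir NW: first cell '.' (not opp) -> no flip
Dir N: opp run (3,2) (2,2), next='.' -> no flip
Dir NE: opp run (3,3) capped by W -> flip
Dir W: first cell '.' (not opp) -> no flip
Dir E: first cell '.' (not opp) -> no flip
Dir SW: first cell '.' (not opp) -> no flip
Dir S: first cell '.' (not opp) -> no flip
Dir SE: first cell '.' (not opp) -> no flip
All flips: (3,3)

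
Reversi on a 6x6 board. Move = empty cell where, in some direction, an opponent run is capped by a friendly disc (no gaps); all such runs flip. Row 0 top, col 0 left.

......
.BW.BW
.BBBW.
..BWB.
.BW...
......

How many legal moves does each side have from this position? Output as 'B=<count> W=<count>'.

Answer: B=8 W=11

Derivation:
-- B to move --
(0,1): flips 1 -> legal
(0,2): flips 1 -> legal
(0,3): flips 1 -> legal
(0,4): no bracket -> illegal
(0,5): no bracket -> illegal
(1,3): flips 1 -> legal
(2,5): flips 1 -> legal
(3,1): no bracket -> illegal
(3,5): no bracket -> illegal
(4,3): flips 2 -> legal
(4,4): flips 1 -> legal
(5,1): no bracket -> illegal
(5,2): flips 1 -> legal
(5,3): no bracket -> illegal
B mobility = 8
-- W to move --
(0,0): flips 2 -> legal
(0,1): no bracket -> illegal
(0,2): no bracket -> illegal
(0,3): no bracket -> illegal
(0,4): flips 1 -> legal
(0,5): no bracket -> illegal
(1,0): flips 1 -> legal
(1,3): flips 2 -> legal
(2,0): flips 3 -> legal
(2,5): no bracket -> illegal
(3,0): flips 1 -> legal
(3,1): flips 1 -> legal
(3,5): flips 1 -> legal
(4,0): flips 1 -> legal
(4,3): no bracket -> illegal
(4,4): flips 1 -> legal
(4,5): flips 2 -> legal
(5,0): no bracket -> illegal
(5,1): no bracket -> illegal
(5,2): no bracket -> illegal
W mobility = 11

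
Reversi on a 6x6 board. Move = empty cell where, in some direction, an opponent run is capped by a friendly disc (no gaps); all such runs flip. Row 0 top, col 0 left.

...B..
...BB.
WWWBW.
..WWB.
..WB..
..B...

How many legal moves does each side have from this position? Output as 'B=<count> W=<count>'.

Answer: B=6 W=7

Derivation:
-- B to move --
(1,0): flips 2 -> legal
(1,1): no bracket -> illegal
(1,2): flips 3 -> legal
(1,5): no bracket -> illegal
(2,5): flips 1 -> legal
(3,0): no bracket -> illegal
(3,1): flips 3 -> legal
(3,5): flips 1 -> legal
(4,1): flips 2 -> legal
(4,4): no bracket -> illegal
(5,1): no bracket -> illegal
(5,3): no bracket -> illegal
B mobility = 6
-- W to move --
(0,2): flips 1 -> legal
(0,4): flips 2 -> legal
(0,5): flips 2 -> legal
(1,2): no bracket -> illegal
(1,5): no bracket -> illegal
(2,5): no bracket -> illegal
(3,5): flips 1 -> legal
(4,1): no bracket -> illegal
(4,4): flips 2 -> legal
(4,5): no bracket -> illegal
(5,1): no bracket -> illegal
(5,3): flips 1 -> legal
(5,4): flips 1 -> legal
W mobility = 7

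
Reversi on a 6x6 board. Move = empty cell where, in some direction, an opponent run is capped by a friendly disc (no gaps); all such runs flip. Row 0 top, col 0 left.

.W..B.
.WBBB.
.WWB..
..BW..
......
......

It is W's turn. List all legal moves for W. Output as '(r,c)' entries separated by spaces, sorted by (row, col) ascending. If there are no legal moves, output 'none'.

(0,2): flips 1 -> legal
(0,3): flips 3 -> legal
(0,5): no bracket -> illegal
(1,5): flips 3 -> legal
(2,4): flips 1 -> legal
(2,5): no bracket -> illegal
(3,1): flips 1 -> legal
(3,4): flips 2 -> legal
(4,1): no bracket -> illegal
(4,2): flips 1 -> legal
(4,3): flips 1 -> legal

Answer: (0,2) (0,3) (1,5) (2,4) (3,1) (3,4) (4,2) (4,3)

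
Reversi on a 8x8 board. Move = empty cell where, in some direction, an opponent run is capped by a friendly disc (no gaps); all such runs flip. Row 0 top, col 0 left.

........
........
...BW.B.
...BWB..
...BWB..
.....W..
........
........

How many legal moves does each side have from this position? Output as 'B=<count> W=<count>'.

-- B to move --
(1,3): flips 1 -> legal
(1,4): no bracket -> illegal
(1,5): flips 1 -> legal
(2,5): flips 2 -> legal
(4,6): no bracket -> illegal
(5,3): flips 1 -> legal
(5,4): no bracket -> illegal
(5,6): no bracket -> illegal
(6,4): no bracket -> illegal
(6,5): flips 1 -> legal
(6,6): flips 2 -> legal
B mobility = 6
-- W to move --
(1,2): flips 1 -> legal
(1,3): no bracket -> illegal
(1,4): no bracket -> illegal
(1,5): no bracket -> illegal
(1,6): no bracket -> illegal
(1,7): flips 2 -> legal
(2,2): flips 2 -> legal
(2,5): flips 2 -> legal
(2,7): no bracket -> illegal
(3,2): flips 1 -> legal
(3,6): flips 1 -> legal
(3,7): no bracket -> illegal
(4,2): flips 2 -> legal
(4,6): flips 2 -> legal
(5,2): flips 1 -> legal
(5,3): no bracket -> illegal
(5,4): no bracket -> illegal
(5,6): flips 1 -> legal
W mobility = 10

Answer: B=6 W=10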